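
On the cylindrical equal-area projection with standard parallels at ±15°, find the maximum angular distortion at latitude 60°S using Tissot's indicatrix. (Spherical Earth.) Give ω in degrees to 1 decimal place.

70.5°

Cylindrical equal-area (φ₀ = 15°): h = cos φ / cos 15° along meridians, k = cos 15° / cos φ along parallels; h·k = 1.
At 60°: h = 0.5176, k = 1.932; principal scales a = 1.932, b = 0.5176.
sin(ω/2) = (a − b)/(a + b) = 1.414/2.449 = 0.5774, so ω = 2 arcsin(0.5774) ≈ 70.5°.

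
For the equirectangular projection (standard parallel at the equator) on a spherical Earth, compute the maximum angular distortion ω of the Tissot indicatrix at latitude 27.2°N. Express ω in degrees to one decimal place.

For the equirectangular projection with φ₀ = 0 (plate carrée), h = 1 along meridians and k = sec φ along parallels.
At 27.2°: h = 1.000, k = 1.124; principal scales a = 1.124, b = 1.000.
sin(ω/2) = (a − b)/(a + b) = 0.1243/2.124 = 0.05853, so ω = 2 arcsin(0.05853) ≈ 6.7°.

6.7°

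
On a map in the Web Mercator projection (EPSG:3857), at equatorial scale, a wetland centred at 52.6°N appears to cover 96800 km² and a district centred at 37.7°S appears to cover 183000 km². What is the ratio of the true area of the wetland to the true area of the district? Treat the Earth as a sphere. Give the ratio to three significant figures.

0.312

Since Mercator area scale is 1/cos²φ, the true area equals the apparent area multiplied by cos²φ.
True area of wetland: 96800 × cos²(52.6°) = 96800 × 0.3689 = 35710 km².
True area of district: 183000 × cos²(37.7°) = 183000 × 0.6260 = 114600 km².
Ratio = 35710 / 114600 ≈ 0.312.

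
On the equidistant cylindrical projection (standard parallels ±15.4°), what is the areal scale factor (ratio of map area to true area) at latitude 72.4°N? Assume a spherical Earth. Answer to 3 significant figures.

With standard parallel φ₀ = 15.4°, the equirectangular projection gives x = Rλ cos φ₀, y = Rφ, so h = 1 and k = cos 15.4° / cos φ.
Areal scale = h·k = 1 × cos φ₀ / cos φ; at 72.4°, h = 1.000, k = 3.188, so h·k = 3.188.

3.19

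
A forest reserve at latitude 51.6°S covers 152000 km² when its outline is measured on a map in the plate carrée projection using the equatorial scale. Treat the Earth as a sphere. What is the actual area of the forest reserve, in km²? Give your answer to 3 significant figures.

Plate carrée maps x = Rλ, y = Rφ. The meridian scale is h = 1 and the parallel scale is k = 1/cos φ = sec φ.
Areal scale = h·k = 1 × sec φ; at 51.6°, h = 1.000, k = 1.610, so h·k = 1.610.
True area = apparent / (areal scale) = 152000 / 1.610 ≈ 94400 km².

94400 km²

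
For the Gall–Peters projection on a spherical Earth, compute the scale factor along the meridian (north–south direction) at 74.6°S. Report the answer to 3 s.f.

Gall–Peters is a cylindrical equal-area projection with standard parallels at ±45°. Cylindrical equal-area (φ₀ = 45°): h = cos φ / cos 45° along meridians, k = cos 45° / cos φ along parallels; h·k = 1.
h = cos 74.6° / cos 45° = 0.2656/0.7071 = 0.3756.

0.376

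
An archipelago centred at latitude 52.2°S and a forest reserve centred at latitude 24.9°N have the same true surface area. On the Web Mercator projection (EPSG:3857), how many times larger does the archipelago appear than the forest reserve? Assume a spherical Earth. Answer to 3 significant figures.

2.19

On Mercator, area is exaggerated by sec²φ = 1/cos²φ.
At 52.2°: sec²(52.2°) = 1/0.6129² = 2.662.
At 24.9°: sec²(24.9°) = 1/0.9070² = 1.215.
Ratio = 2.662/1.215 = cos²(24.9°)/cos²(52.2°) ≈ 2.19.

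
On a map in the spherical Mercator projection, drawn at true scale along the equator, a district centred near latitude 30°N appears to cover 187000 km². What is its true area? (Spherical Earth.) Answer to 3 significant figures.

For Mercator, h = k = sec φ (a conformal cylindrical projection has a single point scale, 1/cos φ).
Areal scale = k² = sec²φ = 1/cos²(30°) = 1/0.8660² = 1.333.
True area = apparent / (areal scale) = 187000 / 1.333 ≈ 140000 km².

140000 km²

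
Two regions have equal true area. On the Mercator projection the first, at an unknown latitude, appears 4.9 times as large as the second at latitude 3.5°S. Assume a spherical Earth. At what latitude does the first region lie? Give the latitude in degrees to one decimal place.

63.2°

On Mercator, (apparent₁)/(apparent₂) = sec²φ₁ / sec²φ₂ when true areas are equal.
cos²φ₂ / cos²φ₁ = 4.9  ⇒  cos φ₁ = cos 3.5° / √4.9 = 0.9981/2.214 = 0.4509.
φ₁ = arccos(0.4509) ≈ 63.2°.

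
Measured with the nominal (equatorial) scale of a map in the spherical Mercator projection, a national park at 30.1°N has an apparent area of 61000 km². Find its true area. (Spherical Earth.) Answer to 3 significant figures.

45700 km²

For Mercator, h = k = sec φ (a conformal cylindrical projection has a single point scale, 1/cos φ).
Areal scale = k² = sec²φ = 1/cos²(30.1°) = 1/0.8652² = 1.336.
True area = apparent / (areal scale) = 61000 / 1.336 ≈ 45700 km².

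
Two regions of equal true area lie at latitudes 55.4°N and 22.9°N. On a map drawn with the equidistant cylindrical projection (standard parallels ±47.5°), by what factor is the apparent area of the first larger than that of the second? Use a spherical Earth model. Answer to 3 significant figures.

The equidistant cylindrical projection with φ₀ = 47.5° has h = 1 (meridians true) and k = cos φ₀ / cos φ along parallels.
Areal scale at 55.4°: h·k = 1.000 × 1.190 = 1.190.
Areal scale at 22.9°: h·k = 1.000 × 0.7334 = 0.7334.
Ratio = 1.190/0.7334 ≈ 1.62.

1.62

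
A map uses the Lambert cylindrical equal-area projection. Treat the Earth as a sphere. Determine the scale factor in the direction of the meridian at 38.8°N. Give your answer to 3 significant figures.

The Lambert cylindrical equal-area projection is the cylindrical equal-area projection with its standard parallel at the equator (φ₀ = 0). Cylindrical equal-area (φ₀ = 0°): h = cos φ / cos 0° along meridians, k = cos 0° / cos φ along parallels; h·k = 1.
h = cos 38.8° / cos 0° = 0.7793/1.000 = 0.7793.

0.779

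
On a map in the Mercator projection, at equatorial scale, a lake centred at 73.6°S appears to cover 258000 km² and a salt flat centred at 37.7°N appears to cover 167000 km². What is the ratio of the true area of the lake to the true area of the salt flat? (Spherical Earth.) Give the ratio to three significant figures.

On Mercator the areal scale is sec²φ, so true area = apparent × cos²φ.
True area of lake: 258000 × cos²(73.6°) = 258000 × 0.07972 = 20570 km².
True area of salt flat: 167000 × cos²(37.7°) = 167000 × 0.6260 = 104500 km².
Ratio = 20570 / 104500 ≈ 0.197.

0.197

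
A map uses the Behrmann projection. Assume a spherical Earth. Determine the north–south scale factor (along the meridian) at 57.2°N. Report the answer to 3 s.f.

0.626

The Behrmann projection is cylindrical equal-area with φ₀ = 30°. Cylindrical equal-area (φ₀ = 30°): h = cos φ / cos 30° along meridians, k = cos 30° / cos φ along parallels; h·k = 1.
h = cos 57.2° / cos 30° = 0.5417/0.8660 = 0.6255.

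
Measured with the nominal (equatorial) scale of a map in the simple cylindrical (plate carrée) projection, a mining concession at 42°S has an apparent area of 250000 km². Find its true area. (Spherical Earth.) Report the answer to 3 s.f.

186000 km²

Plate carrée maps x = Rλ, y = Rφ. The meridian scale is h = 1 and the parallel scale is k = 1/cos φ = sec φ.
Areal scale = h·k = 1 × sec φ; at 42°, h = 1.000, k = 1.346, so h·k = 1.346.
True area = apparent / (areal scale) = 250000 / 1.346 ≈ 186000 km².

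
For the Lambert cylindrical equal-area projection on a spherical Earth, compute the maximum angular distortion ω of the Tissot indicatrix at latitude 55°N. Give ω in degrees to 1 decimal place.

60.6°

The Lambert cylindrical equal-area projection is the cylindrical equal-area projection with its standard parallel at the equator (φ₀ = 0). For cylindrical equal-area with standard parallel φ₀, h = cos φ / cos φ₀ and k = cos φ₀ / cos φ, so h·k = 1.
At 55°: h = 0.5736, k = 1.743; principal scales a = 1.743, b = 0.5736.
sin(ω/2) = (a − b)/(a + b) = 1.170/2.317 = 0.5049, so ω = 2 arcsin(0.5049) ≈ 60.6°.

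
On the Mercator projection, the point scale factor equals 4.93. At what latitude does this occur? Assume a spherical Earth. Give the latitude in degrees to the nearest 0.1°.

Mercator scale is k = sec φ = 1/cos φ.
1/cos φ = 4.93  ⇒  cos φ = 0.2028  ⇒  φ = arccos(0.2028) ≈ 78.3°.

78.3°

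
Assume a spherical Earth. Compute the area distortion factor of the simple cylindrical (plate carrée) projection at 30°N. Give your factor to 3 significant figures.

1.15

In the plate carrée (x = Rλ, y = Rφ), meridians are true-scale (h = 1) and parallels are stretched by k = sec φ.
Areal scale = h·k = 1 × sec φ; at 30°, h = 1.000, k = 1.155, so h·k = 1.155.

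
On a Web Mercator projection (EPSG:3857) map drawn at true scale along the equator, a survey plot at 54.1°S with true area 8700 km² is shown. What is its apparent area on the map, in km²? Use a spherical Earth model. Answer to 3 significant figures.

25300 km²

The Mercator projection is conformal; its linear scale factor is the same in every direction and equals sec φ = 1/cos φ.
Areal scale = k² = sec²φ = 1/cos²(54.1°) = 1/0.5864² = 2.908.
Apparent area = 8700 × 2.908 ≈ 25300 km².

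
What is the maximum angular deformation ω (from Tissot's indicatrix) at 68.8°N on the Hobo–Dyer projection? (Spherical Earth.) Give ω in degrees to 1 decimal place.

Hobo–Dyer is a cylindrical equal-area projection with standard parallels at ±37.5°. For cylindrical equal-area with standard parallel φ₀, h = cos φ / cos φ₀ and k = cos φ₀ / cos φ, so h·k = 1.
At 68.8°: h = 0.4558, k = 2.194; principal scales a = 2.194, b = 0.4558.
sin(ω/2) = (a − b)/(a + b) = 1.738/2.650 = 0.6559, so ω = 2 arcsin(0.6559) ≈ 82.0°.

82.0°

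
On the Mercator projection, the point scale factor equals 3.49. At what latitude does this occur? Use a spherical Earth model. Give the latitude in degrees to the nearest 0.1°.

Mercator scale is k = sec φ = 1/cos φ.
1/cos φ = 3.49  ⇒  cos φ = 0.2865  ⇒  φ = arccos(0.2865) ≈ 73.3°.

73.3°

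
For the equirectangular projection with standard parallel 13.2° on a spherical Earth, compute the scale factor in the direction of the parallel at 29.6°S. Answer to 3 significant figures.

1.12

In the equirectangular projection with standard parallel φ₀ = 13.2° (x = Rλ cos φ₀, y = Rφ), meridians are true-scale (h = 1) and the parallel scale is k = cos φ₀ / cos φ.
k = cos 13.2° / cos 29.6° = 0.9736/0.8695 = 1.120.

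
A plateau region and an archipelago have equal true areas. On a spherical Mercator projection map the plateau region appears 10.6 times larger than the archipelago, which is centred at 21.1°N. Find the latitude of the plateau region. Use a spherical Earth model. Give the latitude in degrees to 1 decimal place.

Mercator areal scale is sec²φ, so apparent-area ratio = sec²φ₁ / sec²φ₂ = cos²φ₂ / cos²φ₁.
cos²φ₂ / cos²φ₁ = 10.6  ⇒  cos φ₁ = cos 21.1° / √10.6 = 0.9330/3.256 = 0.2866.
φ₁ = arccos(0.2866) ≈ 73.3°.

73.3°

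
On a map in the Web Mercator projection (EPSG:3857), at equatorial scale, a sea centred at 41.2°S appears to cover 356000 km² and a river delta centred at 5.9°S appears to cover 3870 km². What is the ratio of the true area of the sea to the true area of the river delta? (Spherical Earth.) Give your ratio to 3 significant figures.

52.6

Since Mercator area scale is 1/cos²φ, the true area equals the apparent area multiplied by cos²φ.
True area of sea: 356000 × cos²(41.2°) = 356000 × 0.5661 = 201500 km².
True area of river delta: 3870 × cos²(5.9°) = 3870 × 0.9894 = 3829 km².
Ratio = 201500 / 3829 ≈ 52.6.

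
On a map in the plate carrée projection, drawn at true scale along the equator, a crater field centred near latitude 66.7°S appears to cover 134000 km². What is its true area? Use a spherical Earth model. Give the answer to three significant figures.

53000 km²

In the plate carrée (x = Rλ, y = Rφ), meridians are true-scale (h = 1) and parallels are stretched by k = sec φ.
Areal scale = h·k = 1 × sec φ; at 66.7°, h = 1.000, k = 2.528, so h·k = 2.528.
True area = apparent / (areal scale) = 134000 / 2.528 ≈ 53000 km².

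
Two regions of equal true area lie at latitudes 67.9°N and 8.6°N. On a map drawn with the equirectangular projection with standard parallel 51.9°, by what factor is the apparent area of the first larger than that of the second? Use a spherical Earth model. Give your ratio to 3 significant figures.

In the equirectangular projection with standard parallel φ₀ = 51.9° (x = Rλ cos φ₀, y = Rφ), meridians are true-scale (h = 1) and the parallel scale is k = cos φ₀ / cos φ.
Areal scale at 67.9°: h·k = 1.000 × 1.640 = 1.640.
Areal scale at 8.6°: h·k = 1.000 × 0.6241 = 0.6241.
Ratio = 1.640/0.6241 ≈ 2.63.

2.63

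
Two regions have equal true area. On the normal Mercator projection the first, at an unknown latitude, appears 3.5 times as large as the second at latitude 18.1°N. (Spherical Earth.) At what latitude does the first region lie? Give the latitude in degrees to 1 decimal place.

59.5°

On Mercator, (apparent₁)/(apparent₂) = sec²φ₁ / sec²φ₂ when true areas are equal.
cos²φ₂ / cos²φ₁ = 3.5  ⇒  cos φ₁ = cos 18.1° / √3.5 = 0.9505/1.871 = 0.5081.
φ₁ = arccos(0.5081) ≈ 59.5°.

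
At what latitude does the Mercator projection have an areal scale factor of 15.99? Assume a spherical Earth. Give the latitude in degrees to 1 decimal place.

75.5°

Mercator areal scale is sec²φ.
sec²φ = 15.99  ⇒  cos²φ = 0.06254  ⇒  cos φ = 0.2501.
φ = arccos(0.2501) ≈ 75.5°.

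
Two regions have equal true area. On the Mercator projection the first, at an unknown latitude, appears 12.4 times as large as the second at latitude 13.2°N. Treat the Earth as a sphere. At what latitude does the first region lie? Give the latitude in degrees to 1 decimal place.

73.9°

On Mercator, (apparent₁)/(apparent₂) = sec²φ₁ / sec²φ₂ when true areas are equal.
cos²φ₂ / cos²φ₁ = 12.4  ⇒  cos φ₁ = cos 13.2° / √12.4 = 0.9736/3.521 = 0.2765.
φ₁ = arccos(0.2765) ≈ 73.9°.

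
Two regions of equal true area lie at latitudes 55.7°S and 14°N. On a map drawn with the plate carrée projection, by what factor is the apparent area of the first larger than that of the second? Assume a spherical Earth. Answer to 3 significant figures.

1.72

Plate carrée maps x = Rλ, y = Rφ. The meridian scale is h = 1 and the parallel scale is k = 1/cos φ = sec φ.
Areal scale at 55.7°: h·k = 1.000 × 1.775 = 1.775.
Areal scale at 14°: h·k = 1.000 × 1.031 = 1.031.
Ratio = 1.775/1.031 ≈ 1.72.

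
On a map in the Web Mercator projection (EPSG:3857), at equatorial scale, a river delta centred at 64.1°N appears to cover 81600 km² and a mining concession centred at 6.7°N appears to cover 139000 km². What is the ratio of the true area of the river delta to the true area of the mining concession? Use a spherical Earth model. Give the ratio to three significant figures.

0.114

Since Mercator area scale is 1/cos²φ, the true area equals the apparent area multiplied by cos²φ.
True area of river delta: 81600 × cos²(64.1°) = 81600 × 0.1908 = 15570 km².
True area of mining concession: 139000 × cos²(6.7°) = 139000 × 0.9864 = 137100 km².
Ratio = 15570 / 137100 ≈ 0.114.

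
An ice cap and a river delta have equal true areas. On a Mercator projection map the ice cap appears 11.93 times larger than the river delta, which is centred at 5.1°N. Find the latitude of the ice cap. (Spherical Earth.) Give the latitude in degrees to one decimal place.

For equal true areas on Mercator, apparent areas scale as sec²φ, so the ratio is cos²φ₂ / cos²φ₁.
cos²φ₂ / cos²φ₁ = 11.93  ⇒  cos φ₁ = cos 5.1° / √11.93 = 0.9960/3.454 = 0.2884.
φ₁ = arccos(0.2884) ≈ 73.2°.

73.2°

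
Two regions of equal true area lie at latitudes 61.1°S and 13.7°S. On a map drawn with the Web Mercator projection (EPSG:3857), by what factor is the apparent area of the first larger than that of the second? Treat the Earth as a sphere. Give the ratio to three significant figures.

4.04

Mercator is conformal with k = sec φ, so areal scale = k² = sec²φ.
At 61.1°: sec²(61.1°) = 1/0.4833² = 4.282.
At 13.7°: sec²(13.7°) = 1/0.9715² = 1.059.
Ratio = 4.282/1.059 = cos²(13.7°)/cos²(61.1°) ≈ 4.04.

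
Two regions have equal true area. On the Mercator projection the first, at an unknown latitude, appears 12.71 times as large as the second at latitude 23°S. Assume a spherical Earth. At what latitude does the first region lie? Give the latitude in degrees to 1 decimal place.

75.0°

For equal true areas on Mercator, apparent areas scale as sec²φ, so the ratio is cos²φ₂ / cos²φ₁.
cos²φ₂ / cos²φ₁ = 12.71  ⇒  cos φ₁ = cos 23° / √12.71 = 0.9205/3.565 = 0.2582.
φ₁ = arccos(0.2582) ≈ 75.0°.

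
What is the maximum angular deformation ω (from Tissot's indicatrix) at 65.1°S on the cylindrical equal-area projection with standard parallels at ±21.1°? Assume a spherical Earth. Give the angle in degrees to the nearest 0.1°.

For cylindrical equal-area with standard parallel φ₀, h = cos φ / cos φ₀ and k = cos φ₀ / cos φ, so h·k = 1.
At 65.1°: h = 0.4513, k = 2.216; principal scales a = 2.216, b = 0.4513.
sin(ω/2) = (a − b)/(a + b) = 1.765/2.667 = 0.6616, so ω = 2 arcsin(0.6616) ≈ 82.8°.

82.8°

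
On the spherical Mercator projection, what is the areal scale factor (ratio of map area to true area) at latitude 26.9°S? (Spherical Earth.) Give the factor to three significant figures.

1.26

The Mercator projection is conformal; its linear scale factor is the same in every direction and equals sec φ = 1/cos φ.
Areal scale = k² = sec²φ = 1/cos²(26.9°) = 1/0.8918² = 1.257.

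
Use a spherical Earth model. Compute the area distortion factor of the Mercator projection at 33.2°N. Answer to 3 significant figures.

For Mercator, h = k = sec φ (a conformal cylindrical projection has a single point scale, 1/cos φ).
Areal scale = k² = sec²φ = 1/cos²(33.2°) = 1/0.8368² = 1.428.

1.43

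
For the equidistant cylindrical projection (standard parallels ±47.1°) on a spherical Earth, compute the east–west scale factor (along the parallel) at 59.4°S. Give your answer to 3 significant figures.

The equidistant cylindrical projection with φ₀ = 47.1° has h = 1 (meridians true) and k = cos φ₀ / cos φ along parallels.
k = cos 47.1° / cos 59.4° = 0.6807/0.5090 = 1.337.

1.34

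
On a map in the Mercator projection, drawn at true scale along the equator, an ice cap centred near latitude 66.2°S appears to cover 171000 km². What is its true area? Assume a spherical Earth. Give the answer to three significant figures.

27800 km²

Mercator is conformal, so the point scale is isotropic: h = k = sec φ = 1/cos φ.
Areal scale = k² = sec²φ = 1/cos²(66.2°) = 1/0.4035² = 6.141.
True area = apparent / (areal scale) = 171000 / 6.141 ≈ 27800 km².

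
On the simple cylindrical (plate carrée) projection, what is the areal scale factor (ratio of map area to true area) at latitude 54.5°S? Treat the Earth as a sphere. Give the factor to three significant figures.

1.72

Plate carrée maps x = Rλ, y = Rφ. The meridian scale is h = 1 and the parallel scale is k = 1/cos φ = sec φ.
Areal scale = h·k = 1 × sec φ; at 54.5°, h = 1.000, k = 1.722, so h·k = 1.722.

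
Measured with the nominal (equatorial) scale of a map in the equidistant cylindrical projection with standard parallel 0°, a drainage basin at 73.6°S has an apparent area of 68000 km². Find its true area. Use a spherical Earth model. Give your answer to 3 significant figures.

19200 km²

In the plate carrée (x = Rλ, y = Rφ), meridians are true-scale (h = 1) and parallels are stretched by k = sec φ.
Areal scale = h·k = 1 × sec φ; at 73.6°, h = 1.000, k = 3.542, so h·k = 3.542.
True area = apparent / (areal scale) = 68000 / 3.542 ≈ 19200 km².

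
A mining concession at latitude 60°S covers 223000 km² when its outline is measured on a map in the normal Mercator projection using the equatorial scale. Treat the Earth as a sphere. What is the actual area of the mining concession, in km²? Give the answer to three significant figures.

The Mercator projection is conformal; its linear scale factor is the same in every direction and equals sec φ = 1/cos φ.
Areal scale = k² = sec²φ = 1/cos²(60°) = 1/0.5000² = 4.000.
True area = apparent / (areal scale) = 223000 / 4.000 ≈ 55800 km².

55800 km²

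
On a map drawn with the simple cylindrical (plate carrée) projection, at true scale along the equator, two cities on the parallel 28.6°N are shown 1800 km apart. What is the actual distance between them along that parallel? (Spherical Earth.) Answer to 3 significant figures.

For the equirectangular projection with φ₀ = 0 (plate carrée), h = 1 along meridians and k = sec φ along parallels.
Along the parallel at 28.6°, map distances are exaggerated by k = sec 28.6° = 1.139.
True distance = 1800 / 1.139 = 1800 × cos 28.6° ≈ 1580 km.

1580 km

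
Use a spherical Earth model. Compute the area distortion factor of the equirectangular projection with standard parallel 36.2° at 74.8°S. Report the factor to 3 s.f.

The equidistant cylindrical projection with φ₀ = 36.2° has h = 1 (meridians true) and k = cos φ₀ / cos φ along parallels.
Areal scale = h·k = 1 × cos φ₀ / cos φ; at 74.8°, h = 1.000, k = 3.078, so h·k = 3.078.

3.08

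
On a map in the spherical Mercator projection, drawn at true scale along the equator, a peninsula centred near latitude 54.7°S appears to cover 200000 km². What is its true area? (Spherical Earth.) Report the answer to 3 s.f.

66800 km²

The Mercator projection is conformal; its linear scale factor is the same in every direction and equals sec φ = 1/cos φ.
Areal scale = k² = sec²φ = 1/cos²(54.7°) = 1/0.5779² = 2.995.
True area = apparent / (areal scale) = 200000 / 2.995 ≈ 66800 km².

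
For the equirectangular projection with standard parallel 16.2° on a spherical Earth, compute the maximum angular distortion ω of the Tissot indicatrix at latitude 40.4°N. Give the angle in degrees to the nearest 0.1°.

13.3°

With standard parallel φ₀ = 16.2°, the equirectangular projection gives x = Rλ cos φ₀, y = Rφ, so h = 1 and k = cos 16.2° / cos φ.
At 40.4°: h = 1.000, k = 1.261; principal scales a = 1.261, b = 1.000.
sin(ω/2) = (a − b)/(a + b) = 0.2610/2.261 = 0.1154, so ω = 2 arcsin(0.1154) ≈ 13.3°.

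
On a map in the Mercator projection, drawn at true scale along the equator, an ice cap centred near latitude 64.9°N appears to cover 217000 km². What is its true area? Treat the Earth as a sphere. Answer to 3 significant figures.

Mercator is conformal, so the point scale is isotropic: h = k = sec φ = 1/cos φ.
Areal scale = k² = sec²φ = 1/cos²(64.9°) = 1/0.4242² = 5.557.
True area = apparent / (areal scale) = 217000 / 5.557 ≈ 39000 km².

39000 km²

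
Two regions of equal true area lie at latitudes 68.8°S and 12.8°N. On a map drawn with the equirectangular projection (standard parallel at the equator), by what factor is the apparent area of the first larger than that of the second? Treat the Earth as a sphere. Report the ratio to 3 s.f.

2.70

In the plate carrée (x = Rλ, y = Rφ), meridians are true-scale (h = 1) and parallels are stretched by k = sec φ.
Areal scale at 68.8°: h·k = 1.000 × 2.765 = 2.765.
Areal scale at 12.8°: h·k = 1.000 × 1.025 = 1.025.
Ratio = 2.765/1.025 ≈ 2.70.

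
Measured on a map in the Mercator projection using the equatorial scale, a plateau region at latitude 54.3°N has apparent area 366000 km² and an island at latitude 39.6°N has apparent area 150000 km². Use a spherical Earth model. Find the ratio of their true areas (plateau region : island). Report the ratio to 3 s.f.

Mercator's areal exaggeration is sec²φ; hence true area = (apparent area) · cos²φ.
True area of plateau region: 366000 × cos²(54.3°) = 366000 × 0.3405 = 124600 km².
True area of island: 150000 × cos²(39.6°) = 150000 × 0.5937 = 89050 km².
Ratio = 124600 / 89050 ≈ 1.40.

1.40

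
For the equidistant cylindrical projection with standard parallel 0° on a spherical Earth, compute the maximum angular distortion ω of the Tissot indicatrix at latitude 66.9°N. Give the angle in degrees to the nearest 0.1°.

51.8°

Plate carrée maps x = Rλ, y = Rφ. The meridian scale is h = 1 and the parallel scale is k = 1/cos φ = sec φ.
At 66.9°: h = 1.000, k = 2.549; principal scales a = 2.549, b = 1.000.
sin(ω/2) = (a − b)/(a + b) = 1.549/3.549 = 0.4364, so ω = 2 arcsin(0.4364) ≈ 51.8°.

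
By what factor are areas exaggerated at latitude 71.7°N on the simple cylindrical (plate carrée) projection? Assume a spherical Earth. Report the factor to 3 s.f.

For the equirectangular projection with φ₀ = 0 (plate carrée), h = 1 along meridians and k = sec φ along parallels.
Areal scale = h·k = 1 × sec φ; at 71.7°, h = 1.000, k = 3.185, so h·k = 3.185.

3.18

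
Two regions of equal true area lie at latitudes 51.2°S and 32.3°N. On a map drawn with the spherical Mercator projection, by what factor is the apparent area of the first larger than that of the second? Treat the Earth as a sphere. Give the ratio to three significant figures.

Mercator areal scale is sec²φ.
At 51.2°: sec²(51.2°) = 1/0.6266² = 2.547.
At 32.3°: sec²(32.3°) = 1/0.8453² = 1.400.
Ratio = 2.547/1.400 = cos²(32.3°)/cos²(51.2°) ≈ 1.82.

1.82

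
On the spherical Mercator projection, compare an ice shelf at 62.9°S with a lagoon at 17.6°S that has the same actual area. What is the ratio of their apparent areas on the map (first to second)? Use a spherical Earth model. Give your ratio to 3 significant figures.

Mercator is conformal with k = sec φ, so areal scale = k² = sec²φ.
At 62.9°: sec²(62.9°) = 1/0.4555² = 4.819.
At 17.6°: sec²(17.6°) = 1/0.9532² = 1.101.
Ratio = 4.819/1.101 = cos²(17.6°)/cos²(62.9°) ≈ 4.38.

4.38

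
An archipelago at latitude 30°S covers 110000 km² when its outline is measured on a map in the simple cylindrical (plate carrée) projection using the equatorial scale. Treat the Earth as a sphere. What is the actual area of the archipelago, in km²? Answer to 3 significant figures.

For the equirectangular projection with φ₀ = 0 (plate carrée), h = 1 along meridians and k = sec φ along parallels.
Areal scale = h·k = 1 × sec φ; at 30°, h = 1.000, k = 1.155, so h·k = 1.155.
True area = apparent / (areal scale) = 110000 / 1.155 ≈ 95300 km².

95300 km²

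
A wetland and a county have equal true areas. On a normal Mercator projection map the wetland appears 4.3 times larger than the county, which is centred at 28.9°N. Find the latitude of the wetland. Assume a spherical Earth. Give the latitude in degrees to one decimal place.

For equal true areas on Mercator, apparent areas scale as sec²φ, so the ratio is cos²φ₂ / cos²φ₁.
cos²φ₂ / cos²φ₁ = 4.3  ⇒  cos φ₁ = cos 28.9° / √4.3 = 0.8755/2.074 = 0.4222.
φ₁ = arccos(0.4222) ≈ 65.0°.

65.0°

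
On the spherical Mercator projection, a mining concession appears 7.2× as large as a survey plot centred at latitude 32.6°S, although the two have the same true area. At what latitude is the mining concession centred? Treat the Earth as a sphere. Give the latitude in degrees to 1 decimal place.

71.7°

Mercator areal scale is sec²φ, so apparent-area ratio = sec²φ₁ / sec²φ₂ = cos²φ₂ / cos²φ₁.
cos²φ₂ / cos²φ₁ = 7.2  ⇒  cos φ₁ = cos 32.6° / √7.2 = 0.8425/2.683 = 0.3140.
φ₁ = arccos(0.3140) ≈ 71.7°.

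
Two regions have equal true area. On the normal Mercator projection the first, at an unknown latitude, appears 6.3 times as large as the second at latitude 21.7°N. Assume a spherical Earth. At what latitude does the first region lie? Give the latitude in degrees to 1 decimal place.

68.3°

On Mercator, (apparent₁)/(apparent₂) = sec²φ₁ / sec²φ₂ when true areas are equal.
cos²φ₂ / cos²φ₁ = 6.3  ⇒  cos φ₁ = cos 21.7° / √6.3 = 0.9291/2.510 = 0.3702.
φ₁ = arccos(0.3702) ≈ 68.3°.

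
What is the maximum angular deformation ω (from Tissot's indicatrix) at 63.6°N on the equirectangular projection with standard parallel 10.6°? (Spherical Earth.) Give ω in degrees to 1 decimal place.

44.3°

The equidistant cylindrical projection with φ₀ = 10.6° has h = 1 (meridians true) and k = cos φ₀ / cos φ along parallels.
At 63.6°: h = 1.000, k = 2.211; principal scales a = 2.211, b = 1.000.
sin(ω/2) = (a − b)/(a + b) = 1.211/3.211 = 0.3771, so ω = 2 arcsin(0.3771) ≈ 44.3°.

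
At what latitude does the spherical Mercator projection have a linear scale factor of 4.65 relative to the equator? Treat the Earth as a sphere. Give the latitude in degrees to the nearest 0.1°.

77.6°

Mercator scale is k = sec φ = 1/cos φ.
1/cos φ = 4.65  ⇒  cos φ = 0.2151  ⇒  φ = arccos(0.2151) ≈ 77.6°.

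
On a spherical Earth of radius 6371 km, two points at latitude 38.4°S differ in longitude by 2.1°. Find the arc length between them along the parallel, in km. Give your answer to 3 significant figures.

Arc length along a parallel = R cos φ · Δλ (with Δλ in radians).
= 6371 × cos 38.4° × (2.1° × π/180) = 6371 × 0.7837 × 0.03665 ≈ 183 km.

183 km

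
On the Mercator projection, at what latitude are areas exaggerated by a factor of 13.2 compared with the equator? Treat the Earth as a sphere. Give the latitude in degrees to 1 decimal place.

Mercator areal scale is sec²φ.
sec²φ = 13.2  ⇒  cos²φ = 0.07576  ⇒  cos φ = 0.2752.
φ = arccos(0.2752) ≈ 74.0°.

74.0°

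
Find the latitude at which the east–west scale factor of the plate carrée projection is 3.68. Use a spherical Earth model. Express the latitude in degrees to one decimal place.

74.2°

Plate carrée: h = 1, k = sec φ along parallels.
sec φ = 3.68  ⇒  cos φ = 0.2717  ⇒  φ ≈ 74.2°.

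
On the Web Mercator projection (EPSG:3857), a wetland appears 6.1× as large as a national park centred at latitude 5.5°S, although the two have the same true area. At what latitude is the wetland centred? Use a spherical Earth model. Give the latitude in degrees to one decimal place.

Mercator areal scale is sec²φ, so apparent-area ratio = sec²φ₁ / sec²φ₂ = cos²φ₂ / cos²φ₁.
cos²φ₂ / cos²φ₁ = 6.1  ⇒  cos φ₁ = cos 5.5° / √6.1 = 0.9954/2.470 = 0.4030.
φ₁ = arccos(0.4030) ≈ 66.2°.

66.2°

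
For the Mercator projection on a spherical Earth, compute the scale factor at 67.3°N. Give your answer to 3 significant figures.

2.59

The Mercator projection is conformal; its linear scale factor is the same in every direction and equals sec φ = 1/cos φ.
k = 1/cos 67.3° = 1/0.3859 = 2.591.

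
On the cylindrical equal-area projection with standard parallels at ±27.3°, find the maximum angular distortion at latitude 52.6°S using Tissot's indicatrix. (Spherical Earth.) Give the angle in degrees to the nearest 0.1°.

42.6°

Cylindrical equal-area (φ₀ = 27.3°): h = cos φ / cos 27.3° along meridians, k = cos 27.3° / cos φ along parallels; h·k = 1.
At 52.6°: h = 0.6835, k = 1.463; principal scales a = 1.463, b = 0.6835.
sin(ω/2) = (a − b)/(a + b) = 0.7795/2.147 = 0.3632, so ω = 2 arcsin(0.3632) ≈ 42.6°.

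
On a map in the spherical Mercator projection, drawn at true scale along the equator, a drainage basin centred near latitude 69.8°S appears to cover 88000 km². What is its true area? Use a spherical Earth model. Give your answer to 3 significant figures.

For Mercator, h = k = sec φ (a conformal cylindrical projection has a single point scale, 1/cos φ).
Areal scale = k² = sec²φ = 1/cos²(69.8°) = 1/0.3453² = 8.387.
True area = apparent / (areal scale) = 88000 / 8.387 ≈ 10500 km².

10500 km²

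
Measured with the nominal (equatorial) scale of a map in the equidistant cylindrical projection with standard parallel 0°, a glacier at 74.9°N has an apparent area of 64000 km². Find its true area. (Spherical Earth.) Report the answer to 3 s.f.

16700 km²

Plate carrée maps x = Rλ, y = Rφ. The meridian scale is h = 1 and the parallel scale is k = 1/cos φ = sec φ.
Areal scale = h·k = 1 × sec φ; at 74.9°, h = 1.000, k = 3.839, so h·k = 3.839.
True area = apparent / (areal scale) = 64000 / 3.839 ≈ 16700 km².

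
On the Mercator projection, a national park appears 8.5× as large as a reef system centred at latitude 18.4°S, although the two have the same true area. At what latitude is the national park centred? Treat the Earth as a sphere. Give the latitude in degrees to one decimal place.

Mercator areal scale is sec²φ, so apparent-area ratio = sec²φ₁ / sec²φ₂ = cos²φ₂ / cos²φ₁.
cos²φ₂ / cos²φ₁ = 8.5  ⇒  cos φ₁ = cos 18.4° / √8.5 = 0.9489/2.915 = 0.3255.
φ₁ = arccos(0.3255) ≈ 71.0°.

71.0°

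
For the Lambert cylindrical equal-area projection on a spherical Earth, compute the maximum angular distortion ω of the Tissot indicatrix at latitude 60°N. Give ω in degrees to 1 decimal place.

The Lambert cylindrical equal-area projection is the cylindrical equal-area projection with its standard parallel at the equator (φ₀ = 0). A cylindrical equal-area projection with standard parallel φ₀ has meridian scale h = cos φ / cos φ₀ and parallel scale k = cos φ₀ / cos φ (so areas are preserved, h·k = 1).
At 60°: h = 0.5000, k = 2.000; principal scales a = 2.000, b = 0.5000.
sin(ω/2) = (a − b)/(a + b) = 1.500/2.500 = 0.6000, so ω = 2 arcsin(0.6000) ≈ 73.7°.

73.7°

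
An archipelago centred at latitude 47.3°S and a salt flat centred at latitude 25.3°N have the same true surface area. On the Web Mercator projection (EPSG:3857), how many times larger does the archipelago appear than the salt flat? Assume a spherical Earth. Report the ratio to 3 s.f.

1.78

On Mercator, area is exaggerated by sec²φ = 1/cos²φ.
At 47.3°: sec²(47.3°) = 1/0.6782² = 2.174.
At 25.3°: sec²(25.3°) = 1/0.9041² = 1.223.
Ratio = 2.174/1.223 = cos²(25.3°)/cos²(47.3°) ≈ 1.78.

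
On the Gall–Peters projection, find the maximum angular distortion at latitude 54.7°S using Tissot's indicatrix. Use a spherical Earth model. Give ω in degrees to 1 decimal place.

The Gall–Peters projection is cylindrical equal-area with φ₀ = 45°. For cylindrical equal-area with standard parallel φ₀, h = cos φ / cos φ₀ and k = cos φ₀ / cos φ, so h·k = 1.
At 54.7°: h = 0.8172, k = 1.224; principal scales a = 1.224, b = 0.8172.
sin(ω/2) = (a − b)/(a + b) = 0.4065/2.041 = 0.1992, so ω = 2 arcsin(0.1992) ≈ 23.0°.

23.0°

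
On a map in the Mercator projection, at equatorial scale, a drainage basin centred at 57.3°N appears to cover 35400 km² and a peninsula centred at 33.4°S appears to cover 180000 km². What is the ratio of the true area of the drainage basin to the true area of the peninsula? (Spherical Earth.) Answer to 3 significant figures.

Since Mercator area scale is 1/cos²φ, the true area equals the apparent area multiplied by cos²φ.
True area of drainage basin: 35400 × cos²(57.3°) = 35400 × 0.2919 = 10330 km².
True area of peninsula: 180000 × cos²(33.4°) = 180000 × 0.6970 = 125500 km².
Ratio = 10330 / 125500 ≈ 0.0824.

0.0824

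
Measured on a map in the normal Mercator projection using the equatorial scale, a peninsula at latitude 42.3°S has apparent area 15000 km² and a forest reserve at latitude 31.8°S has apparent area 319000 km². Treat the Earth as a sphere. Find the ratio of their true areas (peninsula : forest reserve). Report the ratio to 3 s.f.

0.0356

Since Mercator area scale is 1/cos²φ, the true area equals the apparent area multiplied by cos²φ.
True area of peninsula: 15000 × cos²(42.3°) = 15000 × 0.5471 = 8206 km².
True area of forest reserve: 319000 × cos²(31.8°) = 319000 × 0.7223 = 230400 km².
Ratio = 8206 / 230400 ≈ 0.0356.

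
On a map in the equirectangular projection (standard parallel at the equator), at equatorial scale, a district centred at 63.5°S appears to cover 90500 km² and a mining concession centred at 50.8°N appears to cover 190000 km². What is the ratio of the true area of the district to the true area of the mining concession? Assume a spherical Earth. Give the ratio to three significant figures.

Plate carrée has h = 1 and k = sec φ, giving areal scale sec φ; true area = (apparent area) · cos φ.
True area of district: 90500 × cos(63.5°) = 90500 × 0.4462 = 40380 km².
True area of mining concession: 190000 × cos(50.8°) = 190000 × 0.6320 = 120100 km².
Ratio = 40380 / 120100 ≈ 0.336.

0.336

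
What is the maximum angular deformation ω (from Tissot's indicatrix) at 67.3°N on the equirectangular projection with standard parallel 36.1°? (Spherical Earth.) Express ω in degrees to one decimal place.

The equidistant cylindrical projection with φ₀ = 36.1° has h = 1 (meridians true) and k = cos φ₀ / cos φ along parallels.
At 67.3°: h = 1.000, k = 2.094; principal scales a = 2.094, b = 1.000.
sin(ω/2) = (a − b)/(a + b) = 1.094/3.094 = 0.3535, so ω = 2 arcsin(0.3535) ≈ 41.4°.

41.4°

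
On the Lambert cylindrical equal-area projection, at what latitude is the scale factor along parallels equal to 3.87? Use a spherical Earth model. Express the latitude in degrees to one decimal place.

The Lambert cylindrical equal-area projection is the cylindrical equal-area projection with its standard parallel at the equator (φ₀ = 0). Cylindrical equal-area (φ₀ = 0°): h = cos φ / cos 0° along meridians, k = cos 0° / cos φ along parallels; h·k = 1.
k = cos φ₀ / cos φ = 3.87  ⇒  cos φ = cos 0° / 3.87 = 0.2584.
φ = arccos(0.2584) ≈ 75.0°.

75.0°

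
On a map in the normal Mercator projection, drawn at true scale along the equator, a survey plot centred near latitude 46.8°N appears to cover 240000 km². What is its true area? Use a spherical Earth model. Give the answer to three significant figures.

112000 km²

For Mercator, h = k = sec φ (a conformal cylindrical projection has a single point scale, 1/cos φ).
Areal scale = k² = sec²φ = 1/cos²(46.8°) = 1/0.6845² = 2.134.
True area = apparent / (areal scale) = 240000 / 2.134 ≈ 112000 km².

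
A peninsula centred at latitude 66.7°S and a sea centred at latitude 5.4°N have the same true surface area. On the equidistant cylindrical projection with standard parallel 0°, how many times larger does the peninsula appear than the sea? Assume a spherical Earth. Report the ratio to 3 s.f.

For the equirectangular projection with φ₀ = 0 (plate carrée), h = 1 along meridians and k = sec φ along parallels.
Areal scale at 66.7°: h·k = 1.000 × 2.528 = 2.528.
Areal scale at 5.4°: h·k = 1.000 × 1.004 = 1.004.
Ratio = 2.528/1.004 ≈ 2.52.

2.52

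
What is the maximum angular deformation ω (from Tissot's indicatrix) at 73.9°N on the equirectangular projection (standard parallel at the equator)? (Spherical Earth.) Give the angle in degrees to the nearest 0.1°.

For the equirectangular projection with φ₀ = 0 (plate carrée), h = 1 along meridians and k = sec φ along parallels.
At 73.9°: h = 1.000, k = 3.606; principal scales a = 3.606, b = 1.000.
sin(ω/2) = (a − b)/(a + b) = 2.606/4.606 = 0.5658, so ω = 2 arcsin(0.5658) ≈ 68.9°.

68.9°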